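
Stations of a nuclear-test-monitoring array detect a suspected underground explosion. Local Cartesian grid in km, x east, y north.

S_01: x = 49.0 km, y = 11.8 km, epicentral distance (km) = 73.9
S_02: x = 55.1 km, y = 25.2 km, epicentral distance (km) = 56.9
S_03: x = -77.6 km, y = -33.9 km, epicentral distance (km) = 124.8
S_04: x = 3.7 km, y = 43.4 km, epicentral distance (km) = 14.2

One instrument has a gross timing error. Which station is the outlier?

Solve using three stations at a time. Using S_02, S_03, S_04 (subtract circle equations pairwise → linear system) gives (x, y) ≈ (7.9, 57.0).
Distances from that point to each station vs reported:
  S_01: calculated 61.1 vs reported 73.9 → residual 12.8 km
  S_02: calculated 56.9 vs reported 56.9 → residual 0.0 km
  S_03: calculated 124.8 vs reported 124.8 → residual 0.0 km
  S_04: calculated 14.2 vs reported 14.2 → residual 0.0 km
S_02, S_03, S_04 are mutually consistent (residuals ≈ 0); S_01 is off by 12.8 km.

S_01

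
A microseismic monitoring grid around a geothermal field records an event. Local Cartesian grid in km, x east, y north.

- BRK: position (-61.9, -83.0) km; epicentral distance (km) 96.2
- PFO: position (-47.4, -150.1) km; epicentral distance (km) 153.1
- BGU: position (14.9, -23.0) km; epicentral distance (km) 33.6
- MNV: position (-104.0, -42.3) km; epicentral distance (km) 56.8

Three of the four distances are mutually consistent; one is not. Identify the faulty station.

MNV

Solve using three stations at a time. Using BRK, PFO, BGU (subtract circle equations pairwise → linear system) gives (x, y) ≈ (-10.9, -1.4).
Distances from that point to each station vs reported:
  BRK: calculated 96.2 vs reported 96.2 → residual 0.0 km
  PFO: calculated 153.1 vs reported 153.1 → residual 0.0 km
  BGU: calculated 33.7 vs reported 33.6 → residual 0.1 km
  MNV: calculated 101.7 vs reported 56.8 → residual 44.9 km
BRK, PFO, BGU are mutually consistent (residuals ≈ 0); MNV is off by 44.9 km.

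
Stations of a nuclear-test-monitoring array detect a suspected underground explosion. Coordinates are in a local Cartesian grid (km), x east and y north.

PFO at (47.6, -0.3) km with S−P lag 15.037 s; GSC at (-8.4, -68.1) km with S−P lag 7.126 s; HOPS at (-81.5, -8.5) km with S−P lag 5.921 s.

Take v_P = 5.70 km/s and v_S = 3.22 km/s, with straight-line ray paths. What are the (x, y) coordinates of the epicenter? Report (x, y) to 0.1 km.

Distance from S−P lag: d = Δt · v_P v_S / (v_P − v_S) = Δt · (5.70·3.22)/(5.70−3.22) ≈ 7.4008·Δt.
So d_PFO = 111.29, d_GSC = 52.74, d_HOPS = 43.82 km.
Circle about each station: (x − 47.6)² + (y + 0.3)² = 111.29²; (x + 8.4)² + (y + 68.1)² = 52.74²; (x + 81.5)² + (y + 8.5)² = 43.82².
Subtracting pairs of circle equations eliminates x²+y² and gives linear equations (the radical axes):
-112.0 x − 135.6 y = 12046.28
-258.2 x − 16.4 y = 14913.92
Solving the 2×2 system: x ≈ -55.0, y ≈ -43.4 km.
Check against PFO (with the unrounded x, y): √((x − 47.6)²+(y + 0.3)²) = 111.29 ≈ 111.29 km. ✓

-55.0 km east, -43.4 km north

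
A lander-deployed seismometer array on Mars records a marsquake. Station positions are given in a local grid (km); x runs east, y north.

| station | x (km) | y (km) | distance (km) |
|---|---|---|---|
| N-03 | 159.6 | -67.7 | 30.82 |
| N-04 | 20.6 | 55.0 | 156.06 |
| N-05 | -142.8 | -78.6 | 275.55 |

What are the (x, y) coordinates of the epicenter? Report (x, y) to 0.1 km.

(131.7, -54.6)

Circle about each station: (x − 159.6)² + (y + 67.7)² = 30.82²; (x − 20.6)² + (y − 55.0)² = 156.06²; (x + 142.8)² + (y + 78.6)² = 275.55².
Subtracting pairs of circle equations eliminates x²+y² and gives linear equations (the radical axes):
-278.0 x + 245.4 y = -50010.94
-604.8 x − 21.8 y = -78463.58
Solving the 2×2 system: x ≈ 131.7, y ≈ -54.6 km.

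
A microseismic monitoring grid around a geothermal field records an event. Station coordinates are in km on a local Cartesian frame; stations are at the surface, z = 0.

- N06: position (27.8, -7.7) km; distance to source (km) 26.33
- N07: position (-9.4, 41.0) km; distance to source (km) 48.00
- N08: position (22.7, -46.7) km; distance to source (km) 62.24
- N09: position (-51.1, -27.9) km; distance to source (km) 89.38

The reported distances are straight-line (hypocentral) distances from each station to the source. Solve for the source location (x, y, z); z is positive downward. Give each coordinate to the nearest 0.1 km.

Each station gives a sphere (x−x_i)² + (y−y_i)² + z² = d_i² (stations at z=0).
Subtracting the N06 sphere from N07 and N08: z² cancels, leaving linear equations in x and y:
-74.4 x + 97.4 y = -673.50
-10.2 x − 78.0 y = -1316.50
Solving: x ≈ 26.595, y ≈ 13.400 km (keep extra digits for the depth step; rounded: 26.6, 13.4).
Then from the N06 sphere: z² = 26.33² − (x − 27.8)² − (y + 7.7)² with x = 26.595, y = 13.400, so z ≈ 15.704 ≈ 15.7 km.
Check against N09 (with the unrounded solution): distance 89.38 ≈ 89.38 km. ✓

(26.6, 13.4, 15.7)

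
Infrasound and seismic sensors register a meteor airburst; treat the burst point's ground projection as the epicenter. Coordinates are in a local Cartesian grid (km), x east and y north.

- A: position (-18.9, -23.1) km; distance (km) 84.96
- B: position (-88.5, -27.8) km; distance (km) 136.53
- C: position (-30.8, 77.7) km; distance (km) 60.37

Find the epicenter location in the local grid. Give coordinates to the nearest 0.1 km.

Circle about each station: (x + 18.9)² + (y + 23.1)² = 84.96²; (x + 88.5)² + (y + 27.8)² = 136.53²; (x + 30.8)² + (y − 77.7)² = 60.37².
Subtracting pairs of circle equations eliminates x²+y² and gives linear equations (the radical axes):
-139.2 x − 9.4 y = -3707.97
-23.8 x + 201.6 y = 9668.77
Solving the 2×2 system: x ≈ 23.2, y ≈ 50.7 km.

23.2 km east, 50.7 km north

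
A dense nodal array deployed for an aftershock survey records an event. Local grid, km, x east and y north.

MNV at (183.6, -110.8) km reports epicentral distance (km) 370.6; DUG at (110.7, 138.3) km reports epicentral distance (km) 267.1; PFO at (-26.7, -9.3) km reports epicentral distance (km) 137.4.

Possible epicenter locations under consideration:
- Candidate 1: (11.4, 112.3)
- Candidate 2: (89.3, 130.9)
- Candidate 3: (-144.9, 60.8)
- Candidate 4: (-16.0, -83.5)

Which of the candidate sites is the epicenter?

For each candidate, compare |candidate − station| to the reported distance:
Candidate 1: residuals MNV 88.8, DUG 164.5, PFO 10.0 → max 164.5 km
Candidate 2: residuals MNV 111.2, DUG 244.5, PFO 44.6 → max 244.5 km
Candidate 3: residuals MNV 0.0, DUG 0.0, PFO 0.0 → max 0.0 km
Candidate 4: residuals MNV 169.1, DUG 11.7, PFO 62.4 → max 169.1 km
Only Candidate 3 has all residuals ≈ 0.

Candidate 3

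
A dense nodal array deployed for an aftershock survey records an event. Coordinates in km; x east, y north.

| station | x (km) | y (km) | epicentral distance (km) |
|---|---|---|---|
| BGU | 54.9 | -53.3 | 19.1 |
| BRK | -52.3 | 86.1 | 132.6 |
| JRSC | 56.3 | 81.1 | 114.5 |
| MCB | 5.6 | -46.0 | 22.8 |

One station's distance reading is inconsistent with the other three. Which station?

BGU

Solve using three stations at a time. Using BRK, JRSC, MCB (subtract circle equations pairwise → linear system) gives (x, y) ≈ (17.5, -26.6).
Distances from that point to each station vs reported:
  BGU: calculated 45.9 vs reported 19.1 → residual 26.8 km
  BRK: calculated 132.6 vs reported 132.6 → residual 0.0 km
  JRSC: calculated 114.5 vs reported 114.5 → residual 0.0 km
  MCB: calculated 22.7 vs reported 22.8 → residual 0.1 km
BRK, JRSC, MCB are mutually consistent (residuals ≈ 0); BGU is off by 26.8 km.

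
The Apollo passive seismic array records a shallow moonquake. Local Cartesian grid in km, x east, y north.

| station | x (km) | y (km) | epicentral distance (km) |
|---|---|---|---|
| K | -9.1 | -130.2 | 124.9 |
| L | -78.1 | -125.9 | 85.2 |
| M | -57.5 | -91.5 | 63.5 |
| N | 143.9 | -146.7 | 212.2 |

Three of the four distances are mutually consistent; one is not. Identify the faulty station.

N

Solve using three stations at a time. Using K, L, M (subtract circle equations pairwise → linear system) gives (x, y) ≈ (-98.8, -43.3).
Distances from that point to each station vs reported:
  K: calculated 124.9 vs reported 124.9 → residual 0.0 km
  L: calculated 85.2 vs reported 85.2 → residual 0.0 km
  M: calculated 63.5 vs reported 63.5 → residual 0.0 km
  N: calculated 263.8 vs reported 212.2 → residual 51.6 km
K, L, M are mutually consistent (residuals ≈ 0); N is off by 51.6 km.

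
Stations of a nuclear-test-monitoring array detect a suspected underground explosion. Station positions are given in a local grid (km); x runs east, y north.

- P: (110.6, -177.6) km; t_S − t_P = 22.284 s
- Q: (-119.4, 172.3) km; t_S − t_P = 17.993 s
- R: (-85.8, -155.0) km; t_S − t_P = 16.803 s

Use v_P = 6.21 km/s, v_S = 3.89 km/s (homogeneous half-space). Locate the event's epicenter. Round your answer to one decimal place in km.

Distance from S−P lag: d = Δt · v_P v_S / (v_P − v_S) = Δt · (6.21·3.89)/(6.21−3.89) ≈ 10.4125·Δt.
So d_P = 232.03, d_Q = 187.35, d_R = 174.96 km.
Circle about each station: (x − 110.6)² + (y + 177.6)² = 232.03²; (x + 119.4)² + (y − 172.3)² = 187.35²; (x + 85.8)² + (y + 155.0)² = 174.96².
Subtracting the P equation from the Q and R equations removes the quadratic terms:
-460.0 x + 699.8 y = 18907.43
-392.8 x + 45.2 y = 10839.44
Solving the 2×2 system: x ≈ -26.5, y ≈ 9.6 km.

-26.5 km east, 9.6 km north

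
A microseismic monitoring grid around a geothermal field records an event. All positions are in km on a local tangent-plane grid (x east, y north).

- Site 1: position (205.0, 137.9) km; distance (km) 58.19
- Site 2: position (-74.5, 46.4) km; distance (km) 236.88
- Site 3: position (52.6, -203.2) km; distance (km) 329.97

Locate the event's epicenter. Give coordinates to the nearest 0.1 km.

Circle about each station: (x − 205.0)² + (y − 137.9)² = 58.19²; (x + 74.5)² + (y − 46.4)² = 236.88²; (x − 52.6)² + (y + 203.2)² = 329.97².
Subtracting the Site 1 equation from the Site 2 and Site 3 equations removes the quadratic terms:
-559.0 x − 183.0 y = -106064.26
-304.8 x − 682.2 y = -122478.53
Solving the 2×2 system: x ≈ 153.4, y ≈ 111.0 km.

(153.4, 111.0)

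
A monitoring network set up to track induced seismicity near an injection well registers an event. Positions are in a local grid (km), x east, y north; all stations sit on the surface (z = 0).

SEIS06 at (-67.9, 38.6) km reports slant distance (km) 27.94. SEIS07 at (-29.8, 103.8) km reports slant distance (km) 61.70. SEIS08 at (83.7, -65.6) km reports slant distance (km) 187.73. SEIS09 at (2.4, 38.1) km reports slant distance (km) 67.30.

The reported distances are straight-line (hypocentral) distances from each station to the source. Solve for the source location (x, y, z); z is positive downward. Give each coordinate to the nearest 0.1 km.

Each station gives a sphere (x−x_i)² + (y−y_i)² + z² = d_i² (stations at z=0).
Subtracting the SEIS06 sphere from SEIS07 and SEIS08: z² cancels, leaving linear equations in x and y:
76.2 x + 130.4 y = 2535.86
303.2 x − 208.4 y = -29253.23
Solving: x ≈ -59.298, y ≈ 54.098 km (keep extra digits for the depth step; rounded: -59.3, 54.1).
Then from the SEIS06 sphere: z² = 27.94² − (x + 67.9)² − (y − 38.6)² with x = -59.298, y = 54.098, so z ≈ 21.598 ≈ 21.6 km.

(-59.3, 54.1, 21.6)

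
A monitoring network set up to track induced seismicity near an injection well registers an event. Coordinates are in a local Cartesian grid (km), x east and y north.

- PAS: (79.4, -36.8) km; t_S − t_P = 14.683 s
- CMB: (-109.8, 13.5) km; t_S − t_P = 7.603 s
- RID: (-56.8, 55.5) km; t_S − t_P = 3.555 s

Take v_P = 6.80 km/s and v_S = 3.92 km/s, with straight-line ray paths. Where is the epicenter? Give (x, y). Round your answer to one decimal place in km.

Distance from S−P lag: d = Δt · v_P v_S / (v_P − v_S) = Δt · (6.80·3.92)/(6.80−3.92) ≈ 9.2556·Δt.
So d_PAS = 135.90, d_CMB = 70.37, d_RID = 32.90 km.
Circle about each station: (x − 79.4)² + (y + 36.8)² = 135.90²; (x + 109.8)² + (y − 13.5)² = 70.37²; (x + 56.8)² + (y − 55.5)² = 32.90².
Subtracting the PAS equation from the CMB and RID equations removes the quadratic terms:
-378.4 x + 100.6 y = 18096.56
-272.4 x + 184.6 y = 16034.29
Solving the 2×2 system: x ≈ -40.7, y ≈ 26.8 km.

-40.7 km east, 26.8 km north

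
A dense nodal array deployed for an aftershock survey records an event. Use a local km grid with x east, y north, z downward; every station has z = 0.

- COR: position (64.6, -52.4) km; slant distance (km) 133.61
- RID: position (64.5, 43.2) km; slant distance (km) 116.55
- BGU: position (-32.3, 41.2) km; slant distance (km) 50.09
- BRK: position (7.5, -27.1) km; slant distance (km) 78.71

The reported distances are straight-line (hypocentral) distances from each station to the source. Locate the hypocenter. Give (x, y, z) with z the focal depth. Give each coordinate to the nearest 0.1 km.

Each station gives a sphere (x−x_i)² + (y−y_i)² + z² = d_i² (stations at z=0).
Subtracting the COR sphere from RID and BGU: z² cancels, leaving linear equations in x and y:
-0.2 x + 191.2 y = 3375.30
-193.8 x + 187.2 y = 11164.43
Solving: x ≈ -40.597, y ≈ 17.611 km (keep extra digits for the depth step; rounded: -40.6, 17.6).
Then from the COR sphere: z² = 133.61² − (x − 64.6)² − (y + 52.4)² with x = -40.597, y = 17.611, so z ≈ 43.401 ≈ 43.4 km.
Check against BRK (with the unrounded solution): distance 78.72 ≈ 78.71 km. ✓

x ≈ -40.6 km, y ≈ 17.6 km, depth ≈ 43.4 km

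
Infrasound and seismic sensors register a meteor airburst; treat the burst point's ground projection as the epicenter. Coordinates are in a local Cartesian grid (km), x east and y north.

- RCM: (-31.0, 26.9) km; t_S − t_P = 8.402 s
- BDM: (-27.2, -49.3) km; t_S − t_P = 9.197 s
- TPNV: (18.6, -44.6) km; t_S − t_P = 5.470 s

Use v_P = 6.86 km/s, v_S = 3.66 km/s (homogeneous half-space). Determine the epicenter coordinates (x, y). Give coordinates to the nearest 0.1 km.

27.9 km east, -2.7 km north

Distance from S−P lag: d = Δt · v_P v_S / (v_P − v_S) = Δt · (6.86·3.66)/(6.86−3.66) ≈ 7.8461·Δt.
So d_RCM = 65.92, d_BDM = 72.16, d_TPNV = 42.92 km.
Circle about each station: (x + 31.0)² + (y − 26.9)² = 65.92²; (x + 27.2)² + (y + 49.3)² = 72.16²; (x − 18.6)² + (y + 44.6)² = 42.92².
Subtracting pairs of circle equations eliminates x²+y² and gives linear equations (the radical axes):
7.6 x − 152.4 y = 624.10
99.2 x − 143.0 y = 3153.83
Solving the 2×2 system: x ≈ 27.9, y ≈ -2.7 km.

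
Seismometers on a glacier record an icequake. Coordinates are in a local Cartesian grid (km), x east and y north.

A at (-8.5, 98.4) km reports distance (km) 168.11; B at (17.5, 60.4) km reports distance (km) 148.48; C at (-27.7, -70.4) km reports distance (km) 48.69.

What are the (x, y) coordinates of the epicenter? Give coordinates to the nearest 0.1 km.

Circle about each station: (x + 8.5)² + (y − 98.4)² = 168.11²; (x − 17.5)² + (y − 60.4)² = 148.48²; (x + 27.7)² + (y + 70.4)² = 48.69².
Subtracting the A equation from the B and C equations removes the quadratic terms:
52.0 x − 76.0 y = 414.26
-38.4 x − 337.6 y = 21858.90
Solving the 2×2 system: x ≈ -74.3, y ≈ -56.3 km.

(-74.3, -56.3)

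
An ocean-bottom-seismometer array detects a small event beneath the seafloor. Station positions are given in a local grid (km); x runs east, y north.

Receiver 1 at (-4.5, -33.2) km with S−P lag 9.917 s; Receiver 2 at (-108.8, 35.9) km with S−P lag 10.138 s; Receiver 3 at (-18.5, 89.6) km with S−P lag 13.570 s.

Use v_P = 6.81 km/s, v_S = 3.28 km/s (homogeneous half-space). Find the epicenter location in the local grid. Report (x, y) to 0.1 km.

Distance from S−P lag: d = Δt · v_P v_S / (v_P − v_S) = Δt · (6.81·3.28)/(6.81−3.28) ≈ 6.3277·Δt.
So d_Receiver 1 = 62.75, d_Receiver 2 = 64.15, d_Receiver 3 = 85.87 km.
Circle about each station: (x + 4.5)² + (y + 33.2)² = 62.75²; (x + 108.8)² + (y − 35.9)² = 64.15²; (x + 18.5)² + (y − 89.6)² = 85.87².
Subtracting pairs of circle equations eliminates x²+y² and gives linear equations (the radical axes):
-208.6 x + 138.2 y = 11826.10
-28.0 x + 245.6 y = 3811.83
Solving the 2×2 system: x ≈ -50.2, y ≈ 9.8 km.

x ≈ -50.2 km, y ≈ 9.8 km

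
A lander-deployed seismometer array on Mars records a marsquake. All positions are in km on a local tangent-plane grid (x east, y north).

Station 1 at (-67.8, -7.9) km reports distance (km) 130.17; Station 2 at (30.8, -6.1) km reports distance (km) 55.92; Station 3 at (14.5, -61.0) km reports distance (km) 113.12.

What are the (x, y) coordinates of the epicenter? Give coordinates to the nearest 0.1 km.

Circle about each station: (x + 67.8)² + (y + 7.9)² = 130.17²; (x − 30.8)² + (y + 6.1)² = 55.92²; (x − 14.5)² + (y + 61.0)² = 113.12².
Subtracting the Station 1 equation from the Station 2 and Station 3 equations removes the quadratic terms:
197.2 x + 3.6 y = 10143.78
164.6 x − 106.2 y = 3420.09
Solving the 2×2 system: x ≈ 50.6, y ≈ 46.2 km.

50.6 km east, 46.2 km north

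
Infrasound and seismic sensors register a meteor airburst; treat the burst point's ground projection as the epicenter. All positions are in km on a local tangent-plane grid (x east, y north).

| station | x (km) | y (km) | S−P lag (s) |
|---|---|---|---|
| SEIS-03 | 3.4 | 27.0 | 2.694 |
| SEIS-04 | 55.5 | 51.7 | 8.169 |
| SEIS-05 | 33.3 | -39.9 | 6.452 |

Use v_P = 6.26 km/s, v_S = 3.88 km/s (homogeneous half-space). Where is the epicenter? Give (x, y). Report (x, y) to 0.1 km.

Distance from S−P lag: d = Δt · v_P v_S / (v_P − v_S) = Δt · (6.26·3.88)/(6.26−3.88) ≈ 10.2054·Δt.
So d_SEIS-03 = 27.49, d_SEIS-04 = 83.37, d_SEIS-05 = 65.85 km.
Circle about each station: (x − 3.4)² + (y − 27.0)² = 27.49²; (x − 55.5)² + (y − 51.7)² = 83.37²; (x − 33.3)² + (y + 39.9)² = 65.85².
Subtracting the SEIS-03 equation from the SEIS-04 and SEIS-05 equations removes the quadratic terms:
104.2 x + 49.4 y = -1182.28
59.8 x − 133.8 y = -1620.18
Solving the 2×2 system: x ≈ -14.1, y ≈ 5.8 km.

(-14.1, 5.8)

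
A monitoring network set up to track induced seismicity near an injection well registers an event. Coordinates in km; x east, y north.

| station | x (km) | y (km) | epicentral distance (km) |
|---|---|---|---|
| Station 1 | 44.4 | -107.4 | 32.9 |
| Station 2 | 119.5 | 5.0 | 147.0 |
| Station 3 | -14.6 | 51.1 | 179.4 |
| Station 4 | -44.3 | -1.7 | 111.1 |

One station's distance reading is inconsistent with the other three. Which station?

Solve using three stations at a time. Using Station 1, Station 2, Station 4 (subtract circle equations pairwise → linear system) gives (x, y) ≈ (13.3, -96.7).
Distances from that point to each station vs reported:
  Station 1: calculated 32.9 vs reported 32.9 → residual 0.0 km
  Station 2: calculated 147.0 vs reported 147.0 → residual 0.0 km
  Station 3: calculated 150.4 vs reported 179.4 → residual 29.0 km
  Station 4: calculated 111.1 vs reported 111.1 → residual 0.0 km
Station 1, Station 2, Station 4 are mutually consistent (residuals ≈ 0); Station 3 is off by 29.0 km.

Station 3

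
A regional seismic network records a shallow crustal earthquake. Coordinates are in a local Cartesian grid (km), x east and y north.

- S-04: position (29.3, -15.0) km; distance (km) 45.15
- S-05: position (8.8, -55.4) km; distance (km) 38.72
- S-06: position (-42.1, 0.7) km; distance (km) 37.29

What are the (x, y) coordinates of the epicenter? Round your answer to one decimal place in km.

-14.8 km east, -24.7 km north

Circle about each station: (x − 29.3)² + (y + 15.0)² = 45.15²; (x − 8.8)² + (y + 55.4)² = 38.72²; (x + 42.1)² + (y − 0.7)² = 37.29².
Subtracting the S-04 equation from the S-05 and S-06 equations removes the quadratic terms:
-41.0 x − 80.8 y = 2602.39
-142.8 x + 31.4 y = 1337.39
Solving the 2×2 system: x ≈ -14.8, y ≈ -24.7 km.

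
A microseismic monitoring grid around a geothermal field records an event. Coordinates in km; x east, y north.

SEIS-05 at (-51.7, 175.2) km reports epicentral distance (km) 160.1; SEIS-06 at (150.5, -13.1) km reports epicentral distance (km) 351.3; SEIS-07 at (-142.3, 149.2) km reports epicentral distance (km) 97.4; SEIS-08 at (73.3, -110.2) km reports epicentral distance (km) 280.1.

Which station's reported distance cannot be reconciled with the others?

SEIS-06

Solve using three stations at a time. Using SEIS-05, SEIS-07, SEIS-08 (subtract circle equations pairwise → linear system) gives (x, y) ≈ (-154.6, 52.6).
Distances from that point to each station vs reported:
  SEIS-05: calculated 160.1 vs reported 160.1 → residual 0.0 km
  SEIS-06: calculated 312.1 vs reported 351.3 → residual 39.2 km
  SEIS-07: calculated 97.4 vs reported 97.4 → residual 0.0 km
  SEIS-08: calculated 280.1 vs reported 280.1 → residual 0.0 km
SEIS-05, SEIS-07, SEIS-08 are mutually consistent (residuals ≈ 0); SEIS-06 is off by 39.2 km.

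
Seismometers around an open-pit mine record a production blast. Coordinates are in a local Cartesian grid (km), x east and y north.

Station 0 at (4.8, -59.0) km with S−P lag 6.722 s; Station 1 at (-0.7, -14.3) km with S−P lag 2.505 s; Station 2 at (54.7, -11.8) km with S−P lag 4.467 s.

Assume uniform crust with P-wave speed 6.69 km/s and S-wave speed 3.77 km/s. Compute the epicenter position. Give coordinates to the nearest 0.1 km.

Distance from S−P lag: d = Δt · v_P v_S / (v_P − v_S) = Δt · (6.69·3.77)/(6.69−3.77) ≈ 8.6374·Δt.
So d_Station 0 = 58.06, d_Station 1 = 21.64, d_Station 2 = 38.58 km.
Circle about each station: (x − 4.8)² + (y + 59.0)² = 58.06²; (x + 0.7)² + (y + 14.3)² = 21.64²; (x − 54.7)² + (y + 11.8)² = 38.58².
Subtracting the Station 0 equation from the Station 1 and Station 2 equations removes the quadratic terms:
-11.0 x + 89.4 y = -396.39
99.8 x + 94.4 y = 1509.84
Solving the 2×2 system: x ≈ 17.3, y ≈ -2.3 km.
Check against Station 0 (with the unrounded x, y): √((x − 4.8)²+(y + 59.0)²) = 58.06 ≈ 58.06 km. ✓

(17.3, -2.3)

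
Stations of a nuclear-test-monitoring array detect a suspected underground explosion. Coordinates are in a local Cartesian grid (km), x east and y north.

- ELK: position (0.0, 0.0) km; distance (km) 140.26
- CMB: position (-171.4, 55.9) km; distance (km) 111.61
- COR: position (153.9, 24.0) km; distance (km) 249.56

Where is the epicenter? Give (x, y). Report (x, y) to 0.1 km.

Circle about each station: x² + y² = 140.26²; (x + 171.4)² + (y − 55.9)² = 111.61²; (x − 153.9)² + (y − 24.0)² = 249.56².
Subtracting the ELK equation from the CMB and COR equations removes the quadratic terms:
-342.8 x + 111.8 y = 39718.85
307.8 x + 48.0 y = -18346.12
Solving the 2×2 system: x ≈ -77.8, y ≈ 116.7 km.
Check against ELK (with the unrounded x, y): √(x²+y²) = 140.26 ≈ 140.26 km. ✓

-77.8 km east, 116.7 km north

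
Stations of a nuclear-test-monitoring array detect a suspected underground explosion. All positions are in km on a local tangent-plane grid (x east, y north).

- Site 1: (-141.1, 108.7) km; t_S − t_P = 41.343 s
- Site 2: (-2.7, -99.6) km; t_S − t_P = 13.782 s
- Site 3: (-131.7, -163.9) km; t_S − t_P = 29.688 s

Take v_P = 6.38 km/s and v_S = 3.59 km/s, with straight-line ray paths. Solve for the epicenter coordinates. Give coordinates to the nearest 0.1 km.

(108.3, -121.5)

Distance from S−P lag: d = Δt · v_P v_S / (v_P − v_S) = Δt · (6.38·3.59)/(6.38−3.59) ≈ 8.2094·Δt.
So d_Site 1 = 339.40, d_Site 2 = 113.14, d_Site 3 = 243.72 km.
Circle about each station: (x + 141.1)² + (y − 108.7)² = 339.40²; (x + 2.7)² + (y + 99.6)² = 113.14²; (x + 131.7)² + (y + 163.9)² = 243.72².
Subtracting pairs of circle equations eliminates x²+y² and gives linear equations (the radical axes):
276.8 x − 416.6 y = 80594.25
18.8 x − 545.2 y = 68276.12
Solving the 2×2 system: x ≈ 108.3, y ≈ -121.5 km.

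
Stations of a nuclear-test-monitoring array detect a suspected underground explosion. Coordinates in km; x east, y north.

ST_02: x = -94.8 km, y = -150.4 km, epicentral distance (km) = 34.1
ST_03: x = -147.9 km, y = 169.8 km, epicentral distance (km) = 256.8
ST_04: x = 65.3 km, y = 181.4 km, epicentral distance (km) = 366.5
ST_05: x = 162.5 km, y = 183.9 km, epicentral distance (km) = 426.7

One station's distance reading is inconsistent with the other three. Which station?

ST_03

Solve using three stations at a time. Using ST_02, ST_04, ST_05 (subtract circle equations pairwise → linear system) gives (x, y) ≈ (-123.6, -132.6).
Distances from that point to each station vs reported:
  ST_02: calculated 33.9 vs reported 34.1 → residual 0.2 km
  ST_03: calculated 303.4 vs reported 256.8 → residual 46.6 km
  ST_04: calculated 366.5 vs reported 366.5 → residual 0.0 km
  ST_05: calculated 426.7 vs reported 426.7 → residual 0.0 km
ST_02, ST_04, ST_05 are mutually consistent (residuals ≈ 0); ST_03 is off by 46.6 km.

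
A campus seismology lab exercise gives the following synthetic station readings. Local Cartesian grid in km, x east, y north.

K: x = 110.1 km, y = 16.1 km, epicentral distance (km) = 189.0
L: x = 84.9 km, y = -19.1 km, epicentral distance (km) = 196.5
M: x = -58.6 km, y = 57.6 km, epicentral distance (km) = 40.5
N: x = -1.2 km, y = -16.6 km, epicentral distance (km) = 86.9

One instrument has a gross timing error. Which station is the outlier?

Solve using three stations at a time. Using K, M, N (subtract circle equations pairwise → linear system) gives (x, y) ≈ (-78.8, 22.5).
Distances from that point to each station vs reported:
  K: calculated 189.0 vs reported 189.0 → residual 0.0 km
  L: calculated 168.9 vs reported 196.5 → residual 27.6 km
  M: calculated 40.5 vs reported 40.5 → residual 0.0 km
  N: calculated 86.9 vs reported 86.9 → residual 0.0 km
K, M, N are mutually consistent (residuals ≈ 0); L is off by 27.6 km.

L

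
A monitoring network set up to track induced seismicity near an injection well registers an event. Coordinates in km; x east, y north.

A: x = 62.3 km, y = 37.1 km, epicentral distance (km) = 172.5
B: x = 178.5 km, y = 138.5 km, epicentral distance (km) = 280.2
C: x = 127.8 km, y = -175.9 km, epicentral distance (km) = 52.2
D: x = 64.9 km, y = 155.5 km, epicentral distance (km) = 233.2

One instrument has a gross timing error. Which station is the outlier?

D

Solve using three stations at a time. Using A, B, C (subtract circle equations pairwise → linear system) gives (x, y) ≈ (101.4, -130.9).
Distances from that point to each station vs reported:
  A: calculated 172.5 vs reported 172.5 → residual 0.0 km
  B: calculated 280.2 vs reported 280.2 → residual 0.0 km
  C: calculated 52.2 vs reported 52.2 → residual 0.0 km
  D: calculated 288.7 vs reported 233.2 → residual 55.5 km
A, B, C are mutually consistent (residuals ≈ 0); D is off by 55.5 km.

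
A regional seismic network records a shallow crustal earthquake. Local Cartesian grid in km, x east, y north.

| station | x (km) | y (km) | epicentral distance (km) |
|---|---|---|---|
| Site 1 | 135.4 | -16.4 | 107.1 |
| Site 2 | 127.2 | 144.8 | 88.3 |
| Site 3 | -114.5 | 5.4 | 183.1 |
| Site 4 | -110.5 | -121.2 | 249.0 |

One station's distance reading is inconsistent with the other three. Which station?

Solve using three stations at a time. Using Site 1, Site 3, Site 4 (subtract circle equations pairwise → linear system) gives (x, y) ≈ (60.3, 60.0).
Distances from that point to each station vs reported:
  Site 1: calculated 107.2 vs reported 107.1 → residual 0.1 km
  Site 2: calculated 108.0 vs reported 88.3 → residual 19.7 km
  Site 3: calculated 183.1 vs reported 183.1 → residual 0.0 km
  Site 4: calculated 249.0 vs reported 249.0 → residual 0.0 km
Site 1, Site 3, Site 4 are mutually consistent (residuals ≈ 0); Site 2 is off by 19.7 km.

Site 2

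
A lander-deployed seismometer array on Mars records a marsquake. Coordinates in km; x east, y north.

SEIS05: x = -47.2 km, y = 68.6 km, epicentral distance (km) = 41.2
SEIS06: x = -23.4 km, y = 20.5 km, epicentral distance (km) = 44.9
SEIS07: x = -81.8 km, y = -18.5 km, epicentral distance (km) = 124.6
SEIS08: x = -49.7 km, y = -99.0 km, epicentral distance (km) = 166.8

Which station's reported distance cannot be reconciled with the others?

SEIS07

Solve using three stations at a time. Using SEIS05, SEIS06, SEIS08 (subtract circle equations pairwise → linear system) gives (x, y) ≈ (-6.5, 62.1).
Distances from that point to each station vs reported:
  SEIS05: calculated 41.2 vs reported 41.2 → residual 0.0 km
  SEIS06: calculated 44.9 vs reported 44.9 → residual 0.0 km
  SEIS07: calculated 110.3 vs reported 124.6 → residual 14.3 km
  SEIS08: calculated 166.8 vs reported 166.8 → residual 0.0 km
SEIS05, SEIS06, SEIS08 are mutually consistent (residuals ≈ 0); SEIS07 is off by 14.3 km.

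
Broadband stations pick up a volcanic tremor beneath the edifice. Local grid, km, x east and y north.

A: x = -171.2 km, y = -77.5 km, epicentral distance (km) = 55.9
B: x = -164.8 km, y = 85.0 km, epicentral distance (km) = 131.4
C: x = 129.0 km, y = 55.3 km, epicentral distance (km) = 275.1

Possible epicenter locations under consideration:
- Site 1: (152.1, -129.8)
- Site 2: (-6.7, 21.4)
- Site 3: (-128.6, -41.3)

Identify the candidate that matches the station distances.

For each candidate, compare |candidate − station| to the reported distance:
Site 1: residuals A 271.6, B 251.4, C 88.6 → max 271.6 km
Site 2: residuals A 136.0, B 39.0, C 135.2 → max 136.0 km
Site 3: residuals A 0.0, B 0.0, C 0.0 → max 0.0 km
Only Site 3 has all residuals ≈ 0.

Site 3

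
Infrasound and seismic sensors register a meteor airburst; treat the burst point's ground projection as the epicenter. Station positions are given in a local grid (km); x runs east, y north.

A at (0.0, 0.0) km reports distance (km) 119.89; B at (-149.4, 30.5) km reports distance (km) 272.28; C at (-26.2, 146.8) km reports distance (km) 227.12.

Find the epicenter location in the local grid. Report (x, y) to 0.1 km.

Circle about each station: x² + y² = 119.89²; (x + 149.4)² + (y − 30.5)² = 272.28²; (x + 26.2)² + (y − 146.8)² = 227.12².
Subtracting pairs of circle equations eliminates x²+y² and gives linear equations (the radical axes):
-298.8 x + 61.0 y = -36512.18
-52.4 x + 293.6 y = -14973.20
Solving the 2×2 system: x ≈ 116.0, y ≈ -30.3 km.
Check against A (with the unrounded x, y): √(x²+y²) = 119.90 ≈ 119.89 km. ✓

(116.0, -30.3)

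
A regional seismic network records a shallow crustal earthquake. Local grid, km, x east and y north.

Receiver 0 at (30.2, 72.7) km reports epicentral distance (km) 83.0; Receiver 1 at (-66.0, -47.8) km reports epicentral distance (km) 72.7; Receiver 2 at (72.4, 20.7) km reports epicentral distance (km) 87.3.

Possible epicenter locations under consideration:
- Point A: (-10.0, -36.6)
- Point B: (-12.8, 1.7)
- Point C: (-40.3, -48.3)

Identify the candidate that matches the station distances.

For each candidate, compare |candidate − station| to the reported distance:
Point A: residuals Receiver 0 33.5, Receiver 1 15.6, Receiver 2 13.1 → max 33.5 km
Point B: residuals Receiver 0 0.0, Receiver 1 0.0, Receiver 2 0.0 → max 0.0 km
Point C: residuals Receiver 0 57.0, Receiver 1 47.0, Receiver 2 44.8 → max 57.0 km
Only Point B has all residuals ≈ 0.

Point B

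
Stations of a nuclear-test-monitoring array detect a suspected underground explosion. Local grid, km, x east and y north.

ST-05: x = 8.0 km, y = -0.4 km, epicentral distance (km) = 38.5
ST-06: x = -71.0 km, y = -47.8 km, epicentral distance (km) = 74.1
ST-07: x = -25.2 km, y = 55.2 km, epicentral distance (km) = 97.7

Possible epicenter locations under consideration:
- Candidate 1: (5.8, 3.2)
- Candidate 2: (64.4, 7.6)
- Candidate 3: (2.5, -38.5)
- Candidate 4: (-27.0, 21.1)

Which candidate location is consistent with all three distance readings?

Candidate 3

For each candidate, compare |candidate − station| to the reported distance:
Candidate 1: residuals ST-05 34.3, ST-06 18.1, ST-07 37.2 → max 37.2 km
Candidate 2: residuals ST-05 18.5, ST-06 72.2, ST-07 3.8 → max 72.2 km
Candidate 3: residuals ST-05 0.0, ST-06 0.0, ST-07 0.0 → max 0.0 km
Candidate 4: residuals ST-05 2.6, ST-06 7.7, ST-07 63.6 → max 63.6 km
Only Candidate 3 has all residuals ≈ 0.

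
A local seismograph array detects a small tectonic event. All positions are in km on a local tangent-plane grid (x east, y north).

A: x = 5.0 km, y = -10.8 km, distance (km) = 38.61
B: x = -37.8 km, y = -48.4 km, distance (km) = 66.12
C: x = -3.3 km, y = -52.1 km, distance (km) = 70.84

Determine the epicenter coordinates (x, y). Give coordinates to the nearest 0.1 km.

(-22.8, 16.0)

Circle about each station: (x − 5.0)² + (y + 10.8)² = 38.61²; (x + 37.8)² + (y + 48.4)² = 66.12²; (x + 3.3)² + (y + 52.1)² = 70.84².
Subtracting the A equation from the B and C equations removes the quadratic terms:
-85.6 x − 75.2 y = 748.64
-16.6 x − 82.6 y = -943.91
Solving the 2×2 system: x ≈ -22.8, y ≈ 16.0 km.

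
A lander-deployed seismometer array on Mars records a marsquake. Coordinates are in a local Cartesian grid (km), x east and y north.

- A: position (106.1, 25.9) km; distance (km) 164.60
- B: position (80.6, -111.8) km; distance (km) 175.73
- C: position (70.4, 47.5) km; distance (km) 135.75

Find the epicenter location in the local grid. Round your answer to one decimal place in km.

x ≈ -56.2 km, y ≈ -1.5 km

Circle about each station: (x − 106.1)² + (y − 25.9)² = 164.60²; (x − 80.6)² + (y + 111.8)² = 175.73²; (x − 70.4)² + (y − 47.5)² = 135.75².
Subtracting the A equation from the B and C equations removes the quadratic terms:
-51.0 x − 275.4 y = 3279.71
-71.4 x + 43.2 y = 3949.49
Solving the 2×2 system: x ≈ -56.2, y ≈ -1.5 km.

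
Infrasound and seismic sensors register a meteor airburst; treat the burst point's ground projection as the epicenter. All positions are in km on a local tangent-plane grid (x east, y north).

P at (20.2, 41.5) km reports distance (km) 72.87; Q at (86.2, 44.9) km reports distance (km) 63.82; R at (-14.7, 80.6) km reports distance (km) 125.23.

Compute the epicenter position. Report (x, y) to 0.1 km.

(65.6, -15.5)

Circle about each station: (x − 20.2)² + (y − 41.5)² = 72.87²; (x − 86.2)² + (y − 44.9)² = 63.82²; (x + 14.7)² + (y − 80.6)² = 125.23².
Subtracting the P equation from the Q and R equations removes the quadratic terms:
132.0 x + 6.8 y = 8553.20
-69.8 x + 78.2 y = -5790.36
Solving the 2×2 system: x ≈ 65.6, y ≈ -15.5 km.
Check against P (with the unrounded x, y): √((x − 20.2)²+(y − 41.5)²) = 72.86 ≈ 72.87 km. ✓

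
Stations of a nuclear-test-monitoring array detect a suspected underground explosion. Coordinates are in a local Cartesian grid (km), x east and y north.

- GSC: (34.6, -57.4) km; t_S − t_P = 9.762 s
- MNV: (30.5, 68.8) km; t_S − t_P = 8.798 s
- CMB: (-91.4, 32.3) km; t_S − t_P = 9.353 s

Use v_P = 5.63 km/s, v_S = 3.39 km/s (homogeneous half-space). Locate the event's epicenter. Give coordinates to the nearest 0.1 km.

x ≈ -15.1 km, y ≈ 9.3 km

Distance from S−P lag: d = Δt · v_P v_S / (v_P − v_S) = Δt · (5.63·3.39)/(5.63−3.39) ≈ 8.5204·Δt.
So d_GSC = 83.18, d_MNV = 74.96, d_CMB = 79.69 km.
Circle about each station: (x − 34.6)² + (y + 57.4)² = 83.18²; (x − 30.5)² + (y − 68.8)² = 74.96²; (x + 91.4)² + (y − 32.3)² = 79.69².
Subtracting pairs of circle equations eliminates x²+y² and gives linear equations (the radical axes):
-8.2 x + 252.4 y = 2471.68
-252.0 x + 179.4 y = 5473.75
Solving the 2×2 system: x ≈ -15.1, y ≈ 9.3 km.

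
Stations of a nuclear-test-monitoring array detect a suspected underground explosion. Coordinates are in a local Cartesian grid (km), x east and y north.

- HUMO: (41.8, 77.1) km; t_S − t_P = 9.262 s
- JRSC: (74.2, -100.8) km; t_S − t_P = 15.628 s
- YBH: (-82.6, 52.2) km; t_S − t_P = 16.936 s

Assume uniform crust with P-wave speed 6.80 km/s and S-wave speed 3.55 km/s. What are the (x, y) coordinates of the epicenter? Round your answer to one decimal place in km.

(35.4, 8.6)

Distance from S−P lag: d = Δt · v_P v_S / (v_P − v_S) = Δt · (6.80·3.55)/(6.80−3.55) ≈ 7.4277·Δt.
So d_HUMO = 68.80, d_JRSC = 116.08, d_YBH = 125.80 km.
Circle about each station: (x − 41.8)² + (y − 77.1)² = 68.80²; (x − 74.2)² + (y + 100.8)² = 116.08²; (x + 82.6)² + (y − 52.2)² = 125.80².
Subtracting the HUMO equation from the JRSC and YBH equations removes the quadratic terms:
64.8 x − 355.8 y = -766.50
-248.8 x − 49.8 y = -9236.25
Solving the 2×2 system: x ≈ 35.4, y ≈ 8.6 km.
Check against HUMO (with the unrounded x, y): √((x − 41.8)²+(y − 77.1)²) = 68.80 ≈ 68.80 km. ✓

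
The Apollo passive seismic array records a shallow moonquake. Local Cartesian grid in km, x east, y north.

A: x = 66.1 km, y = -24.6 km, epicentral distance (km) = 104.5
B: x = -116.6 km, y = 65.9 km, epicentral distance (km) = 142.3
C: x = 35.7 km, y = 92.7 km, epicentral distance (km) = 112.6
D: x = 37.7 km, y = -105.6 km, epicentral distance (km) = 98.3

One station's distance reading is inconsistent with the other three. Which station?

Solve using three stations at a time. Using B, C, D (subtract circle equations pairwise → linear system) gives (x, y) ≈ (0.9, -14.4).
Distances from that point to each station vs reported:
  A: calculated 66.0 vs reported 104.5 → residual 38.5 km
  B: calculated 142.3 vs reported 142.3 → residual 0.0 km
  C: calculated 112.6 vs reported 112.6 → residual 0.0 km
  D: calculated 98.3 vs reported 98.3 → residual 0.0 km
B, C, D are mutually consistent (residuals ≈ 0); A is off by 38.5 km.

A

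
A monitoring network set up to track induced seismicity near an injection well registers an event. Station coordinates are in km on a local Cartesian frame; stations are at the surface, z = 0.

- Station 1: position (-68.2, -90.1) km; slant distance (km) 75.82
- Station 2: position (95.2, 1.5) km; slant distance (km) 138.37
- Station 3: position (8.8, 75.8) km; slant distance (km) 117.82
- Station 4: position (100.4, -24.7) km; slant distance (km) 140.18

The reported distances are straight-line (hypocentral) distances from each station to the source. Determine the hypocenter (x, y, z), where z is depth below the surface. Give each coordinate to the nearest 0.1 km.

x ≈ -36.3 km, y ≈ -28.6 km, depth ≈ 30.8 km

Each station gives a sphere (x−x_i)² + (y−y_i)² + z² = d_i² (stations at z=0).
Subtracting the Station 1 sphere from Station 2 and Station 3: z² cancels, leaving linear equations in x and y:
326.8 x + 183.2 y = -17101.54
154.0 x + 331.8 y = -15079.05
Solving: x ≈ -36.298, y ≈ -28.599 km (keep extra digits for the depth step; rounded: -36.3, -28.6).
Then from the Station 1 sphere: z² = 75.82² − (x + 68.2)² − (y + 90.1)² with x = -36.298, y = -28.599, so z ≈ 30.799 ≈ 30.8 km.
Check against Station 4 (with the unrounded solution): distance 140.18 ≈ 140.18 km. ✓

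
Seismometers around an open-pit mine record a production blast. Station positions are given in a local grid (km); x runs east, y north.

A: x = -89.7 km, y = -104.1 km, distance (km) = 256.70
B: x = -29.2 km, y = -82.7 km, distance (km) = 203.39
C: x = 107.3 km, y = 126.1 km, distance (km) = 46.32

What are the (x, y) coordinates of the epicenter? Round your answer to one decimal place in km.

Circle about each station: (x + 89.7)² + (y + 104.1)² = 256.70²; (x + 29.2)² + (y + 82.7)² = 203.39²; (x − 107.3)² + (y − 126.1)² = 46.32².
Subtracting the A equation from the B and C equations removes the quadratic terms:
121.0 x + 42.8 y = 13336.43
394.0 x + 460.4 y = 72280.95
Solving the 2×2 system: x ≈ 78.4, y ≈ 89.9 km.
Check against A (with the unrounded x, y): √((x + 89.7)²+(y + 104.1)²) = 256.70 ≈ 256.70 km. ✓

x ≈ 78.4 km, y ≈ 89.9 km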